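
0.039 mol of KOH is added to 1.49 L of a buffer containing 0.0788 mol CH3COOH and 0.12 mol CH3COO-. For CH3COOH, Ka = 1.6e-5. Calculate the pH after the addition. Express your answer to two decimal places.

pH = 5.40

After neutralization: n(CH3COOH) = 0.0398 mol, n(CH3COO-) = 0.159 mol.
pKa = −log(1.6 × 10^-5) = 4.796
Henderson–Hasselbalch with mole ratio 0.159/0.0398: pH = 4.796 + (+0.602)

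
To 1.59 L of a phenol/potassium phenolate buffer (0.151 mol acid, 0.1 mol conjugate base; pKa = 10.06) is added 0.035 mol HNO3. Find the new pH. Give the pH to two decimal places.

After neutralization: n(C6H5OH) = 0.186 mol, n(C6H5O-) = 0.065 mol.
pH = pKa + log([A⁻]/[HA]) = 10.06 + log(0.065/0.186) = 10.06 -0.457

pH = 9.60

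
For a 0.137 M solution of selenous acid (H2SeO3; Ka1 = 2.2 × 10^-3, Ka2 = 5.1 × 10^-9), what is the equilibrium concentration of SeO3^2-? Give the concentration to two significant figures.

5.1 × 10^-9 M

First ionization gives [H+] ≈ [HSeO3-] = 1.63 × 10^-2 M.
Second step: Ka2 = [H+][SeO3^2-]/[HSeO3-] ≈ [SeO3^2-] (since [H+] ≈ [HSeO3-]).
So [SeO3^2-] ≈ Ka2.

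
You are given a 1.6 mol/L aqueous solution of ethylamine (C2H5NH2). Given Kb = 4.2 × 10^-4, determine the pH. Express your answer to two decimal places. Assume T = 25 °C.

pH = 12.41

C2H5NH2 + H2O ⇌ C2H5NH3+ + OH-
From the ICE table, Kb = x²/(1.6 − x) = 4.2 × 10^-4.
Since Kb ≪ C₀, x ≈ √(Kb·C₀) = 2.59 × 10^-2 M.
(x/C₀ = 1.6% < 5%, so the approximation holds.)
pOH = −log(2.59 × 10^-2) = 1.59; pH = 14.00 − 1.59 = 12.41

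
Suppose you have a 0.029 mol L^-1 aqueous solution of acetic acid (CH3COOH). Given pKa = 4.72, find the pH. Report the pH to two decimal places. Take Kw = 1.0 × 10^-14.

pH = 3.13

CH3COOH ⇌ CH3COO- + H+
Ka = 10^(−4.72) = 1.91 × 10^-5
Let x = [H+] at equilibrium. Ka = x²/(0.029 − x).
Assume x ≪ 0.029: x ≈ √(1.91 × 10^-5 × 0.029) = 7.44 × 10^-4 M
pH = −log[H+] = −log(7.44 × 10^-4) = 3.13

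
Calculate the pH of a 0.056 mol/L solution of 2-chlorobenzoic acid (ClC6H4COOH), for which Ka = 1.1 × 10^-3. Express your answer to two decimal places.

pH = 2.14

ClC6H4COOH ⇌ ClC6H4COO- + H+
Ka = [H+]²/(0.056 − [H+]) = 1.1 × 10^-3
The 5% rule fails; solving [H+]² + Ka·[H+] − Ka·C₀ = 0 exactly:
[H+] = (−Ka + √(Ka² + 4·Ka·C₀))/2 = 7.32 × 10^-3 M
pH = −log(7.32 × 10^-3) = 2.14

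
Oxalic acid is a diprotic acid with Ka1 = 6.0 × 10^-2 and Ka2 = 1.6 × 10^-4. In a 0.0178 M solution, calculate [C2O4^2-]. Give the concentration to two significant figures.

First ionization gives [H+] ≈ [HC2O4-] = 1.44 × 10^-2 M.
Second step: Ka2 = [H+][C2O4^2-]/[HC2O4-] ≈ [C2O4^2-] (since [H+] ≈ [HC2O4-]).
So [C2O4^2-] ≈ Ka2.

1.6 × 10^-4 M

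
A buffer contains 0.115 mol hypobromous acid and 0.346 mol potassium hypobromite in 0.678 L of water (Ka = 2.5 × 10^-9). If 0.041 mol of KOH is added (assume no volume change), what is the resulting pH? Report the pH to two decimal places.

pH = 9.32

OH- converts HOBr to OBr-: HOBr → 0.074 mol, OBr- → 0.387 mol.
pKa = −log(2.5 × 10^-9) = 8.602
Henderson–Hasselbalch with mole ratio 0.387/0.074: pH = 8.602 + (+0.718)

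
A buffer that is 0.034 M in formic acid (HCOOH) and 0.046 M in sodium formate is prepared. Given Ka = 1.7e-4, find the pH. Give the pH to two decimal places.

pKa = −log(1.7 × 10^-4) = 3.770
Using pH = pKa + log([base]/[acid]) with [base]/[acid] = 0.046/0.034:
pH = 3.770 + (+0.131) = 3.90

pH = 3.90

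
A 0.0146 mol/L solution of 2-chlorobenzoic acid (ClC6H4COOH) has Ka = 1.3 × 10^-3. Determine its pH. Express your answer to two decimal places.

pH = 2.43

ClC6H4COOH ⇌ ClC6H4COO- + H+
From the ICE table, Ka = x²/(0.0146 − x) = 1.3 × 10^-3.
x is not negligible relative to C₀; solve x² + 0.0013·x − 1.9e-05 = 0.
x = [−0.0013 + √(0.0013² + 7.59e-05)]/2 = 3.75 × 10^-3 M
pH = −log(3.75 × 10^-3) = 2.43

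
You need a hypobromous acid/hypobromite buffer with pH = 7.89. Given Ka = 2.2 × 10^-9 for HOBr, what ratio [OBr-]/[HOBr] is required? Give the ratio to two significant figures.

pKa = -log(2.2 × 10^-9) = 8.658
pH = pKa + log(r) ⇒ log(r) = 7.89 − 8.658 = -0.768
r = [OBr-]/[HOBr] = 10^(-0.768) = 0.171

ratio = 0.17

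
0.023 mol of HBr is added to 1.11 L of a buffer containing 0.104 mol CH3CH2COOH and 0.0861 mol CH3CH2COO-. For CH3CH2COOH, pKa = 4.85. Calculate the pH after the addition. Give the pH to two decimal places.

pH = 4.55

After neutralization: n(CH3CH2COOH) = 0.127 mol, n(CH3CH2COO-) = 0.0631 mol.
pH = pKa + log(n_CH3CH2COO-/n_CH3CH2COOH) = 4.85 + log(0.0631/0.127) = 4.85 + (-0.304)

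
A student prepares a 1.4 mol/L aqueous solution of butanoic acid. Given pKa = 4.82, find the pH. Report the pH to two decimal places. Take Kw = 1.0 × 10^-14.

CH3(CH2)2COOH ⇌ CH3(CH2)2COO- + H+
Ka = 10^(−4.82) = 1.51 × 10^-5
From the ICE table, Ka = [H+]²/(1.4 − [H+]) = 1.51 × 10^-5.
Since Ka ≪ C₀, [H+] ≈ √(Ka·C₀) = 4.60 × 10^-3 M.
([H+]/C₀ = 0.33% < 5%, so the approximation holds.)
pH = −log[H+] = −log(4.60 × 10^-3) = 2.34

pH = 2.34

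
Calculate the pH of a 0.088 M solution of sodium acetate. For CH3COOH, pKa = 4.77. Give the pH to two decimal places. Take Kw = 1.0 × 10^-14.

pH = 8.86

CH3COO- is the conjugate base of the weak acid CH3COOH.
Ka = 10^(−4.77) = 1.70 × 10^-5
Kb = Kw/Ka = 1.0×10^-14 / 1.70 × 10^-5 = 5.88 × 10^-10
From the ICE table, Kb = [OH-]²/(0.088 − [OH-]) = 5.88 × 10^-10.
Assume [OH-] ≪ 0.088: [OH-] ≈ √(5.88 × 10^-10 × 0.088) = 7.19 × 10^-6 M
([OH-]/C₀ = 0.0082% < 5%, so the approximation holds.)
pOH = −log(7.19 × 10^-6) = 5.14; pH = 14.00 − 5.14 = 8.86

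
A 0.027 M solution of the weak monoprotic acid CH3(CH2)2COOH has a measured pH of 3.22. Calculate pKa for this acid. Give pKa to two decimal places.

pKa = 4.86

[H+] = 10^(-3.22) = 6.03 × 10^-4 M
At equilibrium [HA] = 0.027 − 6.03 × 10^-4 = 2.64 × 10^-2 M
Ka = [H+][A-]/[HA] = (6.03 × 10^-4)² / 2.64 × 10^-2 = 1.38 × 10^-5
pKa = -log(1.38 × 10^-5) = 4.86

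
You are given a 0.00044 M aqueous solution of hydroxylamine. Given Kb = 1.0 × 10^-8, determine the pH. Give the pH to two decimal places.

NH2OH + H2O ⇌ NH3OH+ + OH-
Kb = [OH-]²/(0.00044 − [OH-]) = 1.0 × 10^-8
Since Kb ≪ C₀, [OH-] ≈ √(Kb·C₀) = 2.10 × 10^-6 M.
pOH = 5.68, so pH = 14.00 − pOH = 8.32

pH = 8.32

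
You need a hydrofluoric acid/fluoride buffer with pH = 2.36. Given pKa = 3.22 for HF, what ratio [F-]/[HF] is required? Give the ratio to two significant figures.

ratio = 0.14

pH = pKa + log(r) ⇒ log(r) = 2.36 − 3.22 = -0.86
r = [F-]/[HF] = 10^(-0.86) = 0.138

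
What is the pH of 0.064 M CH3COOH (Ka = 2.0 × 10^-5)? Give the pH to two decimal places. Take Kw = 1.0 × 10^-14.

CH3COOH ⇌ CH3COO- + H+
From the ICE table, Ka = [H+]²/(0.064 − [H+]) = 2.0 × 10^-5.
Neglecting [H+] in the denominator: [H+] = √(2.0 × 10^-5 × 0.064) = 1.13 × 10^-3 M
([H+]/C₀ = 1.8% < 5%, so the approximation holds.)
pH = −log(1.13 × 10^-3) = 2.95

pH = 2.95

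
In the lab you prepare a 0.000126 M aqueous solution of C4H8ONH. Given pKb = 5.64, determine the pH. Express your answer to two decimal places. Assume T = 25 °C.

pH = 9.20

C4H8ONH + H2O ⇌ C4H8ONH2+ + OH-
Kb = 10^(−5.64) = 2.29 × 10^-6
Kb = [OH-]²/(0.000126 − [OH-]) = 2.29 × 10^-6
The 5% rule fails; solving [OH-]² + Kb·[OH-] − Kb·C₀ = 0 exactly:
[OH-] = [−2.29e-06 + √(2.29e-06² + 1.15e-09)]/2 = 1.59 × 10^-5 M
pOH = −log(1.59 × 10^-5) = 4.80; pH = 14.00 − 4.80 = 9.20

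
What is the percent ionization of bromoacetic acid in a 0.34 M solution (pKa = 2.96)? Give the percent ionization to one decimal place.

BrCH2COOH ⇌ BrCH2COO- + H+; let x = [H+] at equilibrium.
Ka = 10^(−2.96) = 1.10 × 10^-3
Ka = x²/(C₀ − x); solving the quadratic gives x = 1.88 × 10^-2 M.
% ionization = x/C₀ × 100% = 1.88 × 10^-2/0.34 × 100% = 5.5%

5.5%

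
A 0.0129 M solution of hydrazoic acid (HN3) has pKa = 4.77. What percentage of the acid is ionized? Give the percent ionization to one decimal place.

3.6%

HN3 ⇌ N3- + H+; let x = [H+] at equilibrium.
Ka = 10^(−4.77) = 1.70 × 10^-5
x ≈ √(Ka·C₀) = √(1.70 × 10^-5 × 0.0129) = 4.68 × 10^-4 M
% ionization = x/C₀ × 100% = 4.68 × 10^-4/0.0129 × 100% = 3.6%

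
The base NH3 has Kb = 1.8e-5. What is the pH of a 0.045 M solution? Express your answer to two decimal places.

pH = 10.95

NH3 + H2O ⇌ NH4+ + OH-
From the ICE table, Kb = [OH-]²/(0.045 − [OH-]) = 1.8 × 10^-5.
Assume [OH-] ≪ 0.045: [OH-] ≈ √(1.8 × 10^-5 × 0.045) = 9.00 × 10^-4 M
Check: 2% ionized — well under 5%, approximation valid.
pOH = 3.05, so pH = 14.00 − pOH = 10.95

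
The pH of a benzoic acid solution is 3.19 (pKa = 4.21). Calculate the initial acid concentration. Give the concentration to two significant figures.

C₀ = 7.4 × 10^-3 M

[H+] = 10^(-3.19) = 6.46 × 10^-4 M = x
Ka = 10^(−4.21) = 6.17 × 10^-5
Ka = x²/(C₀ − x) ⇒ C₀ = x + x²/Ka
C₀ = 6.46 × 10^-4 + (6.46 × 10^-4)²/(6.17 × 10^-5) = 7.41 × 10^-3 M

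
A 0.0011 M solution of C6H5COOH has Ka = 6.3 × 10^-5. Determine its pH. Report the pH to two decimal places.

C6H5COOH ⇌ C6H5COO- + H+
From the ICE table, Ka = x²/(0.0011 − x) = 6.3 × 10^-5.
x is not negligible relative to C₀; solve x² + 6.3e-05·x − 6.93e-08 = 0.
x = (−Ka + √(Ka² + 4·Ka·C₀))/2 = 2.34 × 10^-4 M
pH = −log(2.34 × 10^-4) = 3.63

pH = 3.63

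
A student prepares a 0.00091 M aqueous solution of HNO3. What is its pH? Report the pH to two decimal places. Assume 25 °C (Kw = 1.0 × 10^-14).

HNO3 is a strong acid and dissociates completely, so [H+] = 0.00091 M.
pH = -log(0.00091) = 3.04

pH = 3.04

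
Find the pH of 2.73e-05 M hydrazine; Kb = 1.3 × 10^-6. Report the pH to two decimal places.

N2H4 + H2O ⇌ N2H5+ + OH-
From the ICE table, Kb = [OH-]²/(2.73e-05 − [OH-]) = 1.3 × 10^-6.
The 5% rule fails; solving [OH-]² + Kb·[OH-] − Kb·C₀ = 0 exactly:
[OH-] = (−Kb + √(Kb² + 4·Kb·C₀))/2 = 5.34 × 10^-6 M
pOH = −log(5.34 × 10^-6) = 5.27; pH = 14.00 − 5.27 = 8.73

pH = 8.73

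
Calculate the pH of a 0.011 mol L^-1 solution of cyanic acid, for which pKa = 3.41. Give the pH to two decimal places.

HOCN ⇌ OCN- + H+
Ka = 10^(−3.41) = 3.89 × 10^-4
Ka = [H+]²/(0.011 − [H+]) = 3.89 × 10^-4
[H+] is not negligible relative to C₀; solve [H+]² + 0.000389·[H+] − 4.28e-06 = 0.
[H+] = (−Ka + √(Ka² + 4·Ka·C₀))/2 = 1.88 × 10^-3 M
pH = −log[H+] = −log(1.88 × 10^-3) = 2.73

pH = 2.73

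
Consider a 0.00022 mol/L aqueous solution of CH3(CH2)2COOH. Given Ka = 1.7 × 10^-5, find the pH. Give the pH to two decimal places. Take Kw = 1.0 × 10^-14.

CH3(CH2)2COOH ⇌ CH3(CH2)2COO- + H+
From the ICE table, Ka = x²/(0.00022 − x) = 1.7 × 10^-5.
The 5% rule fails; solving x² + Ka·x − Ka·C₀ = 0 exactly:
x = [−1.7e-05 + √(1.7e-05² + 1.5e-08)]/2 = 5.32 × 10^-5 M
pH = −log[H+] = −log(5.32 × 10^-5) = 4.27

pH = 4.27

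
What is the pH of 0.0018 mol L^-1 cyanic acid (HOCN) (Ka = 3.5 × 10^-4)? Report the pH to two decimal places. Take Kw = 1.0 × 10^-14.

pH = 3.20

HOCN ⇌ OCN- + H+
From the ICE table, Ka = [H+]²/(0.0018 − [H+]) = 3.5 × 10^-4.
Here C₀/Ka ≈ 5.14, so the small-[H+] approximation fails. Use the quadratic:
[H+] = (−Ka + √(Ka² + 4·Ka·C₀))/2 = 6.38 × 10^-4 M
pH = −log(6.38 × 10^-4) = 3.20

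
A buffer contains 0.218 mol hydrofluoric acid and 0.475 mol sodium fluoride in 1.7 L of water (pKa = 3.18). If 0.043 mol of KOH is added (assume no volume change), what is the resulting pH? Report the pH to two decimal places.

pH = 3.65

OH- converts HF to F-: HF → 0.175 mol, F- → 0.518 mol.
pH = pKa + log([A⁻]/[HA]) = 3.18 + log(0.518/0.175) = 3.18 +0.471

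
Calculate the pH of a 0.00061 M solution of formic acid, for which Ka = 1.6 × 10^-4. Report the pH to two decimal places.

pH = 3.62

HCOOH ⇌ HCOO- + H+
From the ICE table, Ka = [H+]²/(0.00061 − [H+]) = 1.6 × 10^-4.
The 5% rule fails; solving [H+]² + Ka·[H+] − Ka·C₀ = 0 exactly:
[H+] = [−0.00016 + √(0.00016² + 3.9e-07)]/2 = 2.42 × 10^-4 M
pH = −log(2.42 × 10^-4) = 3.62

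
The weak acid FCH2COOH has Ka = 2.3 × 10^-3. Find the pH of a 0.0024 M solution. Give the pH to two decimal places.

pH = 2.83

FCH2COOH ⇌ FCH2COO- + H+
Ka = [H+]²/(0.0024 − [H+]) = 2.3 × 10^-3
[H+] is not negligible relative to C₀; solve [H+]² + 0.0023·[H+] − 5.52e-06 = 0.
[H+] = [−0.0023 + √(0.0023² + 2.21e-05)]/2 = 1.47 × 10^-3 M
pH = −log[H+] = −log(1.47 × 10^-3) = 2.83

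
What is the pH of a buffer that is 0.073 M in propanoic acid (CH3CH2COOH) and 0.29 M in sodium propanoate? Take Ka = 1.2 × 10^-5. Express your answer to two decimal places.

pH = 5.52

pKa = −log(1.2 × 10^-5) = 4.921
pH = pKa + log([A⁻]/[HA]) = 4.921 + log(0.29/0.073)
pH = 4.921 + (+0.599) = 5.52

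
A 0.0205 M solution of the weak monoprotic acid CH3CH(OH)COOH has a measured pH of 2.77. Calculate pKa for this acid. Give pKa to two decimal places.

pKa = 3.81

[H+] = 10^(-2.77) = 1.70 × 10^-3 M
At equilibrium [HA] = 0.0205 − 1.70 × 10^-3 = 1.88 × 10^-2 M
Ka = [H+][A-]/[HA] = (1.70 × 10^-3)² / 1.88 × 10^-2 = 1.54 × 10^-4
pKa = -log(1.54 × 10^-4) = 3.81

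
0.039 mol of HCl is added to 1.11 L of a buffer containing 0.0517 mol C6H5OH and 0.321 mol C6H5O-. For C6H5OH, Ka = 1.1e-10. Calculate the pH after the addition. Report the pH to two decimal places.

Added H+ converts C6H5O- to C6H5OH: C6H5OH → 0.0907 mol, C6H5O- → 0.282 mol.
pKa = −log(1.1 × 10^-10) = 9.959
pH = pKa + log([A⁻]/[HA]) = 9.959 + log(0.282/0.0907) = 9.959 +0.493

pH = 10.45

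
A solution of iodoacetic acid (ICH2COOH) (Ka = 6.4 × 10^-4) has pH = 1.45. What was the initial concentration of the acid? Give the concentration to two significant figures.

C₀ = 2.0 M

[H+] = 10^(-1.45) = 3.55 × 10^-2 M = x
Ka = x²/(C₀ − x) ⇒ C₀ = x + x²/Ka
C₀ = 3.55 × 10^-2 + (3.55 × 10^-2)²/(6.4 × 10^-4) = 2.00 M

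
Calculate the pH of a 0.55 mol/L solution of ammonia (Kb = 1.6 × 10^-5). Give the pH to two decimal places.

pH = 11.47

NH3 + H2O ⇌ NH4+ + OH-
Kb = [OH-]²/(0.55 − [OH-]) = 1.6 × 10^-5
Since Kb ≪ C₀, [OH-] ≈ √(Kb·C₀) = 2.97 × 10^-3 M.
Check: 0.54% ionized — well under 5%, approximation valid.
pOH = 2.53, so pH = 14.00 − pOH = 11.47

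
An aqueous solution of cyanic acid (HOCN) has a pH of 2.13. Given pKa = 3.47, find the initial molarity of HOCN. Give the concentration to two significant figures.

C₀ = 1.7 × 10^-1 M

[H+] = 10^(-2.13) = 7.41 × 10^-3 M = x
Ka = 10^(−3.47) = 3.39 × 10^-4
Ka = x²/(C₀ − x) ⇒ C₀ = x + x²/Ka
C₀ = 7.41 × 10^-3 + (7.41 × 10^-3)²/(3.39 × 10^-4) = 1.69 × 10^-1 M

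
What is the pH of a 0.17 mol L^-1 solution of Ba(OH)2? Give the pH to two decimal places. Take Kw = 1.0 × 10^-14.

pH = 13.53

Ba(OH)2 is a strong base (each formula unit releases 2 OH-); [OH-] = 0.34 M.
pOH = -log(0.34) = 0.47
pH = 14.00 - 0.47 = 13.53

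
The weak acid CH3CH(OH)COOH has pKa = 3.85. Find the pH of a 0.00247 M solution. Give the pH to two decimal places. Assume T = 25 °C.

pH = 3.28

CH3CH(OH)COOH ⇌ CH3CH(OH)COO- + H+
Ka = 10^(−3.85) = 1.41 × 10^-4
Ka = [H+]²/(0.00247 − [H+]) = 1.41 × 10^-4
[H+] is not negligible relative to C₀; solve [H+]² + 0.000141·[H+] − 3.48e-07 = 0.
[H+] = (−Ka + √(Ka² + 4·Ka·C₀))/2 = 5.24 × 10^-4 M
pH = −log[H+] = −log(5.24 × 10^-4) = 3.28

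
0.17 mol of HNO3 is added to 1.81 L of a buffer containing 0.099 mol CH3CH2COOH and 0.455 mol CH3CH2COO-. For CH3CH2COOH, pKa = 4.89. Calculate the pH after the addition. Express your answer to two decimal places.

Added H+ converts CH3CH2COO- to CH3CH2COOH: CH3CH2COOH → 0.269 mol, CH3CH2COO- → 0.285 mol.
Henderson–Hasselbalch with mole ratio 0.285/0.269: pH = 4.89 + (+0.025)

pH = 4.92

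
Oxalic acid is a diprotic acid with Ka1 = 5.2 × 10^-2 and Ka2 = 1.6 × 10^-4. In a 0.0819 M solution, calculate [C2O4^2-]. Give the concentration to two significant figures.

First ionization gives [H+] ≈ [HC2O4-] = 4.42 × 10^-2 M.
Second step: Ka2 = [H+][C2O4^2-]/[HC2O4-] ≈ [C2O4^2-] (since [H+] ≈ [HC2O4-]).
So [C2O4^2-] ≈ Ka2.

1.6 × 10^-4 M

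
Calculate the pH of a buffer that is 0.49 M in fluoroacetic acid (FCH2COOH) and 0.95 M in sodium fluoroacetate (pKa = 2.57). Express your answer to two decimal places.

pH = 2.86

pH = pKa + log([A⁻]/[HA]) = 2.57 + log(0.95/0.49)
pH = 2.57 + (+0.288) = 2.86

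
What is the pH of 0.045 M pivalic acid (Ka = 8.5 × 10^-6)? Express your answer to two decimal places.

(CH3)3CCOOH ⇌ (CH3)3CCOO- + H+
Ka = [H+]²/(0.045 − [H+]) = 8.5 × 10^-6
Assume [H+] ≪ 0.045: [H+] ≈ √(8.5 × 10^-6 × 0.045) = 6.18 × 10^-4 M
Check: 1.4% ionized — well under 5%, approximation valid.
pH = −log[H+] = −log(6.18 × 10^-4) = 3.21

pH = 3.21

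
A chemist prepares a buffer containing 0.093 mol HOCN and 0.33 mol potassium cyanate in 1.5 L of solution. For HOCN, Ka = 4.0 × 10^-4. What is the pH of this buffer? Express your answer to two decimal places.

pH = 3.95

pKa = −log(4.0 × 10^-4) = 3.398
Henderson–Hasselbalch: pH = pKa + log([OCN-]/[HOCN]) = 3.398 + log(0.33/0.093)
pH = 3.398 + (+0.550) = 3.95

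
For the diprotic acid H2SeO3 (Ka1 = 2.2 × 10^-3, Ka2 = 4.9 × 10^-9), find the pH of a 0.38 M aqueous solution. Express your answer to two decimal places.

pH = 1.56

Ka1 ≫ Ka2, so treat the first dissociation as the only significant source of H+.
Ka1 = x²/(0.38 − x) = 2.2 × 10^-3
Solving the quadratic: x = (−Ka1 + √(Ka1² + 4·Ka1·C₀))/2 = 2.78 × 10^-2 M
pH = −log(2.78 × 10^-2) = 1.56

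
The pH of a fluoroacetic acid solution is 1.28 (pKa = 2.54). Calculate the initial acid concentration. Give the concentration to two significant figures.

[H+] = 10^(-1.28) = 5.25 × 10^-2 M = x
Ka = 10^(−2.54) = 2.88 × 10^-3
Ka = x²/(C₀ − x) ⇒ C₀ = x + x²/Ka
C₀ = 5.25 × 10^-2 + (5.25 × 10^-2)²/(2.88 × 10^-3) = 1.01 M

C₀ = 1.0 M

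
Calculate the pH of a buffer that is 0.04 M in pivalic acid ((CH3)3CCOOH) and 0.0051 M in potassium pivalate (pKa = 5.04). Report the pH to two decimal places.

pH = 4.15

pH = pKa + log([A⁻]/[HA]) = 5.04 + log(0.0051/0.04)
pH = 5.04 + (-0.894) = 4.15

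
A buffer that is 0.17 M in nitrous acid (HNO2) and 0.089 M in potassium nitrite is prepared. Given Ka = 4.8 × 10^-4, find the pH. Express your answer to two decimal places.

pKa = −log(4.8 × 10^-4) = 3.319
Henderson–Hasselbalch: pH = pKa + log([NO2-]/[HNO2]) = 3.319 + log(0.089/0.17)
pH = 3.319 + (-0.281) = 3.04

pH = 3.04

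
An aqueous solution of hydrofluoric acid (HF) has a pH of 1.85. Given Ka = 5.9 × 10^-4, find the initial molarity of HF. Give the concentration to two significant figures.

C₀ = 3.5 × 10^-1 M

[H+] = 10^(-1.85) = 1.41 × 10^-2 M = x
Ka = x²/(C₀ − x) ⇒ C₀ = x + x²/Ka
C₀ = 1.41 × 10^-2 + (1.41 × 10^-2)²/(5.9 × 10^-4) = 3.51 × 10^-1 M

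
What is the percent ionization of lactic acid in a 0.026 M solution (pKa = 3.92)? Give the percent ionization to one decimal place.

6.6%

CH3CH(OH)COOH ⇌ CH3CH(OH)COO- + H+; let x = [H+] at equilibrium.
Ka = 10^(−3.92) = 1.20 × 10^-4
Ka = x²/(C₀ − x); solving the quadratic gives x = 1.71 × 10^-3 M.
% ionization = x/C₀ × 100% = 1.71 × 10^-3/0.026 × 100% = 6.6%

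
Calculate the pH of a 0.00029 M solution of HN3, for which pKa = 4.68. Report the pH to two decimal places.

pH = 4.17

HN3 ⇌ N3- + H+
Ka = 10^(−4.68) = 2.09 × 10^-5
From the ICE table, Ka = [H+]²/(0.00029 − [H+]) = 2.09 × 10^-5.
[H+] is not negligible relative to C₀; solve [H+]² + 2.09e-05·[H+] − 6.06e-09 = 0.
[H+] = (−Ka + √(Ka² + 4·Ka·C₀))/2 = 6.81 × 10^-5 M
pH = −log(6.81 × 10^-5) = 4.17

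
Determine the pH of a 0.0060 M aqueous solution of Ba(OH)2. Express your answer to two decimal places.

Ba(OH)2 is a strong base (each formula unit releases 2 OH-); [OH-] = 0.012 M.
pOH = -log(0.012) = 1.92
pH = 14.00 - 1.92 = 12.08

pH = 12.08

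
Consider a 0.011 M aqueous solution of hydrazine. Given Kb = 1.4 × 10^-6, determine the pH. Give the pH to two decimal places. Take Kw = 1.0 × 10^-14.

N2H4 + H2O ⇌ N2H5+ + OH-
Kb = x²/(0.011 − x) = 1.4 × 10^-6
Since Kb ≪ C₀, x ≈ √(Kb·C₀) = 1.24 × 10^-4 M.
Check: 1.1% ionized — well under 5%, approximation valid.
pOH = −log(1.24 × 10^-4) = 3.91; pH = 14.00 − 3.91 = 10.09

pH = 10.09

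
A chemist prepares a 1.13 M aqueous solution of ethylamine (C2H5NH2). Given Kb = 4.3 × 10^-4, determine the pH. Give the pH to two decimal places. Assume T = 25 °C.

pH = 12.34

C2H5NH2 + H2O ⇌ C2H5NH3+ + OH-
From the ICE table, Kb = x²/(1.13 − x) = 4.3 × 10^-4.
Assume x ≪ 1.13: x ≈ √(4.3 × 10^-4 × 1.13) = 2.20 × 10^-2 M
(x/C₀ = 2% < 5%, so the approximation holds.)
pOH = −log(2.20 × 10^-2) = 1.66; pH = 14.00 − 1.66 = 12.34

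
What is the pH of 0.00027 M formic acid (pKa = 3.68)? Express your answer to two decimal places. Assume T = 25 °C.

HCOOH ⇌ HCOO- + H+
Ka = 10^(−3.68) = 2.09 × 10^-4
From the ICE table, Ka = x²/(0.00027 − x) = 2.09 × 10^-4.
x is not negligible relative to C₀; solve x² + 0.000209·x − 5.64e-08 = 0.
x = (−Ka + √(Ka² + 4·Ka·C₀))/2 = 1.55 × 10^-4 M
pH = −log[H+] = −log(1.55 × 10^-4) = 3.81

pH = 3.81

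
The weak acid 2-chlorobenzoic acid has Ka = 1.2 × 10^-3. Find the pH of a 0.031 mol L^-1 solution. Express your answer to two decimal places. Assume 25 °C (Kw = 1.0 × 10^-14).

ClC6H4COOH ⇌ ClC6H4COO- + H+
Let x = [H+] at equilibrium. Ka = x²/(0.031 − x).
x is not negligible relative to C₀; solve x² + 0.0012·x − 3.72e-05 = 0.
x = (−Ka + √(Ka² + 4·Ka·C₀))/2 = 5.53 × 10^-3 M
pH = −log(5.53 × 10^-3) = 2.26

pH = 2.26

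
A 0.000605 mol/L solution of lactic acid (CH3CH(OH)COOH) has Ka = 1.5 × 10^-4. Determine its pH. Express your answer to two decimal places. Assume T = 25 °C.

pH = 3.63

CH3CH(OH)COOH ⇌ CH3CH(OH)COO- + H+
From the ICE table, Ka = x²/(0.000605 − x) = 1.5 × 10^-4.
The 5% rule fails; solving x² + Ka·x − Ka·C₀ = 0 exactly:
x = (−Ka + √(Ka² + 4·Ka·C₀))/2 = 2.35 × 10^-4 M
pH = −log[H+] = −log(2.35 × 10^-4) = 3.63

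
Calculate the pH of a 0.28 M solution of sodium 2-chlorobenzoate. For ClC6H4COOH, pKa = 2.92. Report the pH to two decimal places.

ClC6H4COO- is the conjugate base of the weak acid ClC6H4COOH.
Ka = 10^(−2.92) = 1.20 × 10^-3
Kb = Kw/Ka = 1.0×10^-14 / 1.20 × 10^-3 = 8.33 × 10^-12
Kb = [OH-]²/(0.28 − [OH-]) = 8.33 × 10^-12
Neglecting [OH-] in the denominator: [OH-] = √(8.33 × 10^-12 × 0.28) = 1.53 × 10^-6 M
Check: 0.00055% ionized — well under 5%, approximation valid.
pOH = −log(1.53 × 10^-6) = 5.82; pH = 14.00 − 5.82 = 8.18

pH = 8.18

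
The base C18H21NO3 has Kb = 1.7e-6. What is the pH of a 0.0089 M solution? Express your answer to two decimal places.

C18H21NO3 + H2O ⇌ C18H22NO3+ + OH-
From the ICE table, Kb = [OH-]²/(0.0089 − [OH-]) = 1.7 × 10^-6.
Assume [OH-] ≪ 0.0089: [OH-] ≈ √(1.7 × 10^-6 × 0.0089) = 1.23 × 10^-4 M
([OH-]/C₀ = 1.4% < 5%, so the approximation holds.)
pOH = −log(1.23 × 10^-4) = 3.91; pH = 14.00 − 3.91 = 10.09

pH = 10.09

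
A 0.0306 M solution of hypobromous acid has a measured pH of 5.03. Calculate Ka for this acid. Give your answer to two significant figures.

Ka = 2.8 × 10^-9

[H+] = 10^(-5.03) = 9.33 × 10^-6 M
At equilibrium [HA] = 0.0306 − 9.33 × 10^-6 = 3.06 × 10^-2 M
Ka = [H+][A-]/[HA] = (9.33 × 10^-6)² / 3.06 × 10^-2 = 2.8 × 10^-9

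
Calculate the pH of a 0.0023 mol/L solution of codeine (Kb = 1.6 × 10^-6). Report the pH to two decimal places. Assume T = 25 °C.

pH = 9.78

C18H21NO3 + H2O ⇌ C18H22NO3+ + OH-
Kb = [OH-]²/(0.0023 − [OH-]) = 1.6 × 10^-6
Assume [OH-] ≪ 0.0023: [OH-] ≈ √(1.6 × 10^-6 × 0.0023) = 6.07 × 10^-5 M
Check: 2.6% ionized — well under 5%, approximation valid.
pOH = −log(6.07 × 10^-5) = 4.22; pH = 14.00 − 4.22 = 9.78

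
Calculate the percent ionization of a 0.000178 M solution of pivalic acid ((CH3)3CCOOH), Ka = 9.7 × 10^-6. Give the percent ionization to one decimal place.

(CH3)3CCOOH ⇌ (CH3)3CCOO- + H+; let x = [H+] at equilibrium.
Solve x² + 9.7e-06x − 1.73e-09 = 0 → x = 3.70 × 10^-5 M
% ionization = x/C₀ × 100% = 3.70 × 10^-5/0.000178 × 100% = 20.8%

20.8%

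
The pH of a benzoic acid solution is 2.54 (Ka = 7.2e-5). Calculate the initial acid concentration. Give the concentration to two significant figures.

[H+] = 10^(-2.54) = 2.88 × 10^-3 M = x
Ka = x²/(C₀ − x) ⇒ C₀ = x + x²/Ka
C₀ = 2.88 × 10^-3 + (2.88 × 10^-3)²/(7.2 × 10^-5) = 1.18 × 10^-1 M

C₀ = 1.2 × 10^-1 M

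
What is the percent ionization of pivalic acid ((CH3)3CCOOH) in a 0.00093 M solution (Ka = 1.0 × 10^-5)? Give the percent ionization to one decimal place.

(CH3)3CCOOH ⇌ (CH3)3CCOO- + H+; let x = [H+] at equilibrium.
Ka = x²/(C₀ − x); solving the quadratic gives x = 9.16 × 10^-5 M.
% ionization = x/C₀ × 100% = 9.16 × 10^-5/0.00093 × 100% = 9.8%

9.8%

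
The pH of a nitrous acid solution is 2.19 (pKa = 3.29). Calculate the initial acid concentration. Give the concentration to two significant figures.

C₀ = 8.8 × 10^-2 M

[H+] = 10^(-2.19) = 6.46 × 10^-3 M = x
Ka = 10^(−3.29) = 5.13 × 10^-4
Ka = x²/(C₀ − x) ⇒ C₀ = x + x²/Ka
C₀ = 6.46 × 10^-3 + (6.46 × 10^-3)²/(5.13 × 10^-4) = 8.78 × 10^-2 M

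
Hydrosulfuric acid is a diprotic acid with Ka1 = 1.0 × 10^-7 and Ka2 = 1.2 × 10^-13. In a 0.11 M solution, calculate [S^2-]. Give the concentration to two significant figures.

1.2 × 10^-13 M

First ionization gives [H+] ≈ [HS-] = 1.05 × 10^-4 M.
Second step: Ka2 = [H+][S^2-]/[HS-] ≈ [S^2-] (since [H+] ≈ [HS-]).
So [S^2-] ≈ Ka2.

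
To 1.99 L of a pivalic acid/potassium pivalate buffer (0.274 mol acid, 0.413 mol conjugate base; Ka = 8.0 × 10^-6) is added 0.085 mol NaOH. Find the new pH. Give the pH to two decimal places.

OH- converts (CH3)3CCOOH to (CH3)3CCOO-: (CH3)3CCOOH → 0.189 mol, (CH3)3CCOO- → 0.498 mol.
pKa = −log(8.0 × 10^-6) = 5.097
pH = pKa + log([A⁻]/[HA]) = 5.097 + log(0.498/0.189) = 5.097 +0.421

pH = 5.52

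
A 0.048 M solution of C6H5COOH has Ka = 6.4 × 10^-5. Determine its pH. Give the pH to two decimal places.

pH = 2.76

C6H5COOH ⇌ C6H5COO- + H+
Ka = x²/(0.048 − x) = 6.4 × 10^-5
Neglecting x in the denominator: x = √(6.4 × 10^-5 × 0.048) = 1.75 × 10^-3 M
pH = −log(1.75 × 10^-3) = 2.76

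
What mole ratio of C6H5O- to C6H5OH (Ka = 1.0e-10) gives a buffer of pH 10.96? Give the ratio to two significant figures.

ratio = 9.1

pKa = -log(1.0 × 10^-10) = 10.000
pH = pKa + log(r) ⇒ log(r) = 10.96 − 10.000 = +0.960
r = [C6H5O-]/[C6H5OH] = 10^(+0.960) = 9.12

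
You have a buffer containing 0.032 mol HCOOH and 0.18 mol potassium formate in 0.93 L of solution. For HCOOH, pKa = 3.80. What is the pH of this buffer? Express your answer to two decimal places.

Henderson–Hasselbalch: pH = pKa + log([HCOO-]/[HCOOH]) = 3.80 + log(0.18/0.032)
pH = 3.80 + (+0.750) = 4.55

pH = 4.55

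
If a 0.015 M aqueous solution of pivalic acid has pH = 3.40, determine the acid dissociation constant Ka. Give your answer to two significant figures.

[H+] = 10^(-3.40) = 3.98 × 10^-4 M
At equilibrium [HA] = 0.015 − 3.98 × 10^-4 = 1.46 × 10^-2 M
Ka = [H+][A-]/[HA] = (3.98 × 10^-4)² / 1.46 × 10^-2 = 1.1 × 10^-5

Ka = 1.1 × 10^-5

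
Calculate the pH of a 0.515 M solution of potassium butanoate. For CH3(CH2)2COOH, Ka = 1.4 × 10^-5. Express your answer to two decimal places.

CH3(CH2)2COO- is the conjugate base of the weak acid CH3(CH2)2COOH.
Kb = Kw/Ka = 1.0×10^-14 / 1.4 × 10^-5 = 7.14 × 10^-10
Kb = [OH-]²/(0.515 − [OH-]) = 7.14 × 10^-10
Neglecting [OH-] in the denominator: [OH-] = √(7.14 × 10^-10 × 0.515) = 1.92 × 10^-5 M
([OH-]/C₀ = 0.0037% < 5%, so the approximation holds.)
pOH = 4.72, so pH = 14.00 − pOH = 9.28

pH = 9.28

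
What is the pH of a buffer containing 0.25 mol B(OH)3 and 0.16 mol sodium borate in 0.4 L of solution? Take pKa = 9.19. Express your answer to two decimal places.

pH = 9.00

Using pH = pKa + log([base]/[acid]) with [base]/[acid] = 0.16/0.25:
pH = 9.19 + (-0.194) = 9.00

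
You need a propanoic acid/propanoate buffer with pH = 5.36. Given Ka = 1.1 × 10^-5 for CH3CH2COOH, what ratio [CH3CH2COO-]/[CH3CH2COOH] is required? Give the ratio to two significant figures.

ratio = 2.5

pKa = -log(1.1 × 10^-5) = 4.959
pH = pKa + log(r) ⇒ log(r) = 5.36 − 4.959 = +0.401
r = [CH3CH2COO-]/[CH3CH2COOH] = 10^(+0.401) = 2.52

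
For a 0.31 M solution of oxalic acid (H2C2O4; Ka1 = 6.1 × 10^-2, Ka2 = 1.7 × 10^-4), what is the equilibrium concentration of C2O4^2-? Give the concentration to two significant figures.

1.7 × 10^-4 M

First ionization gives [H+] ≈ [HC2O4-] = 1.10 × 10^-1 M.
Second step: Ka2 = [H+][C2O4^2-]/[HC2O4-] ≈ [C2O4^2-] (since [H+] ≈ [HC2O4-]).
So [C2O4^2-] ≈ Ka2.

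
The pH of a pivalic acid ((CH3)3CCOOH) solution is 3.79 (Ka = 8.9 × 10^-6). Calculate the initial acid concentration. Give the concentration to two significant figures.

C₀ = 3.1 × 10^-3 M

[H+] = 10^(-3.79) = 1.62 × 10^-4 M = x
Ka = x²/(C₀ − x) ⇒ C₀ = x + x²/Ka
C₀ = 1.62 × 10^-4 + (1.62 × 10^-4)²/(8.9 × 10^-6) = 3.11 × 10^-3 M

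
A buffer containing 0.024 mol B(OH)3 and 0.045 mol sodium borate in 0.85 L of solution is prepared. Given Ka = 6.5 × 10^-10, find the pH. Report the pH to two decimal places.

pH = 9.46

pKa = −log(6.5 × 10^-10) = 9.187
pH = pKa + log([A⁻]/[HA]) = 9.187 + log(0.045/0.024)
pH = 9.187 + (+0.273) = 9.46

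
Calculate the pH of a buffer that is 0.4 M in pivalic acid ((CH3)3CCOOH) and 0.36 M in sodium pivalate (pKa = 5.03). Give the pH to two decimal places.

pH = 4.98

pH = pKa + log([A⁻]/[HA]) = 5.03 + log(0.36/0.4)
pH = 5.03 + (-0.046) = 4.98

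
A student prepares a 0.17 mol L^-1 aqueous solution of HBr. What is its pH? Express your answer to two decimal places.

HBr is a strong acid and dissociates completely, so [H+] = 0.17 M.
pH = -log(0.17) = 0.77

pH = 0.77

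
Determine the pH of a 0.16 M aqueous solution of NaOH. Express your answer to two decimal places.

pH = 13.20

NaOH is a strong base; [OH-] = 0.16 M.
pOH = -log(0.16) = 0.80
pH = 14.00 - 0.80 = 13.20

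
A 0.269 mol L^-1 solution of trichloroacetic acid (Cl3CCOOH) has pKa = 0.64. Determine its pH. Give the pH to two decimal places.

pH = 0.80

Cl3CCOOH ⇌ Cl3CCOO- + H+
Ka = 10^(−0.64) = 2.29 × 10^-1
Let x = [H+] at equilibrium. Ka = x²/(0.269 − x).
Here C₀/Ka ≈ 1.17, so the small-x approximation fails. Use the quadratic:
x = (−Ka + √(Ka² + 4·Ka·C₀))/2 = 1.59 × 10^-1 M
pH = −log[H+] = −log(1.59 × 10^-1) = 0.80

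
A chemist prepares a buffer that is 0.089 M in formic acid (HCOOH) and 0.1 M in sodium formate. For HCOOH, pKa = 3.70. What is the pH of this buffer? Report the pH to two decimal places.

pH = 3.75

pH = pKa + log([A⁻]/[HA]) = 3.70 + log(0.1/0.089)
pH = 3.70 + (+0.051) = 3.75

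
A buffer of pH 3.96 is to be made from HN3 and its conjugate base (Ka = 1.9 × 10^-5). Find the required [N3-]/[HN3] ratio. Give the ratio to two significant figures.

ratio = 0.17

pKa = -log(1.9 × 10^-5) = 4.721
pH = pKa + log(r) ⇒ log(r) = 3.96 − 4.721 = -0.761
r = [N3-]/[HN3] = 10^(-0.761) = 0.173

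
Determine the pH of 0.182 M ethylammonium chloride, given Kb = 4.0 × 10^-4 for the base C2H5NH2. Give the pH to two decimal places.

pH = 5.67

C2H5NH3+ is the conjugate acid of the weak base C2H5NH2.
Ka = Kw/Kb = 1.0×10^-14 / 4.0 × 10^-4 = 2.50 × 10^-11
Ka = x²/(0.182 − x) = 2.50 × 10^-11
Since Ka ≪ C₀, x ≈ √(Ka·C₀) = 2.13 × 10^-6 M.
pH = −log(2.13 × 10^-6) = 5.67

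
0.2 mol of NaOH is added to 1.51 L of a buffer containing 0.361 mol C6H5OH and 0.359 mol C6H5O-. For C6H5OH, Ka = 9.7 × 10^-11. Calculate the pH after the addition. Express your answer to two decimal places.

OH- converts C6H5OH to C6H5O-: C6H5OH → 0.161 mol, C6H5O- → 0.559 mol.
pKa = −log(9.7 × 10^-11) = 10.013
pH = pKa + log(n_C6H5O-/n_C6H5OH) = 10.013 + log(0.559/0.161) = 10.013 + (+0.541)

pH = 10.55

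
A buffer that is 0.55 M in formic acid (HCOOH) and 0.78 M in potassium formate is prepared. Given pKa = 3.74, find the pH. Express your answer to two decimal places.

Using pH = pKa + log([base]/[acid]) with [base]/[acid] = 0.78/0.55:
pH = 3.74 + (+0.152) = 3.89

pH = 3.89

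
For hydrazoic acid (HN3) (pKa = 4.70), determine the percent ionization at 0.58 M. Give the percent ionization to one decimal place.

0.6%

HN3 ⇌ N3- + H+; let x = [H+] at equilibrium.
Ka = 10^(−4.70) = 2.00 × 10^-5
x ≈ √(Ka·C₀) = √(2.00 × 10^-5 × 0.58) = 3.41 × 10^-3 M
% ionization = x/C₀ × 100% = 3.41 × 10^-3/0.58 × 100% = 0.6%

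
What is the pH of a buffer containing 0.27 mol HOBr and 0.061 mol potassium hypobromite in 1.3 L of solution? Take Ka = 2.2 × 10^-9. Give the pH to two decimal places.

pH = 8.01

pKa = −log(2.2 × 10^-9) = 8.658
Henderson–Hasselbalch: pH = pKa + log([OBr-]/[HOBr]) = 8.658 + log(0.061/0.27)
pH = 8.658 + (-0.646) = 8.01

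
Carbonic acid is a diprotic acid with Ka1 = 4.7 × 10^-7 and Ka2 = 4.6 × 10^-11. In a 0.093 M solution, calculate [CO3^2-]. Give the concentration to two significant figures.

4.6 × 10^-11 M

First ionization gives [H+] ≈ [HCO3-] = 2.09 × 10^-4 M.
Second step: Ka2 = [H+][CO3^2-]/[HCO3-] ≈ [CO3^2-] (since [H+] ≈ [HCO3-]).
So [CO3^2-] ≈ Ka2.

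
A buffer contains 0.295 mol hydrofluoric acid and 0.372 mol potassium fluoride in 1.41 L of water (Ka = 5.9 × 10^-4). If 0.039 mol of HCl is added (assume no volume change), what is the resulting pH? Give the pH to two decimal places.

pH = 3.23

After neutralization: n(HF) = 0.334 mol, n(F-) = 0.333 mol.
pKa = −log(5.9 × 10^-4) = 3.229
pH = pKa + log([A⁻]/[HA]) = 3.229 + log(0.333/0.334) = 3.229 -0.001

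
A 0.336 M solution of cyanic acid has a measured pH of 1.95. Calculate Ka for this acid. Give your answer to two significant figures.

Ka = 3.9 × 10^-4

[H+] = 10^(-1.95) = 1.12 × 10^-2 M
At equilibrium [HA] = 0.336 − 1.12 × 10^-2 = 3.25 × 10^-1 M
Ka = [H+][A-]/[HA] = (1.12 × 10^-2)² / 3.25 × 10^-1 = 3.9 × 10^-4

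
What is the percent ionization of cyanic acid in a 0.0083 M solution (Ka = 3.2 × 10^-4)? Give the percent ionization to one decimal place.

HOCN ⇌ OCN- + H+; let x = [H+] at equilibrium.
Solve x² + 0.00032x − 2.66e-06 = 0 → x = 1.48 × 10^-3 M
% ionization = x/C₀ × 100% = 1.48 × 10^-3/0.0083 × 100% = 17.8%

17.8%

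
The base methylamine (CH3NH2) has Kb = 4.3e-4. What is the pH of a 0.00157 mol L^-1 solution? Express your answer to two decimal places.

pH = 10.80

CH3NH2 + H2O ⇌ CH3NH3+ + OH-
Kb = [OH-]²/(0.00157 − [OH-]) = 4.3 × 10^-4
Here C₀/Kb ≈ 3.65, so the small-[OH-] approximation fails. Use the quadratic:
[OH-] = (−Kb + √(Kb² + 4·Kb·C₀))/2 = 6.34 × 10^-4 M
pOH = 3.20, so pH = 14.00 − pOH = 10.80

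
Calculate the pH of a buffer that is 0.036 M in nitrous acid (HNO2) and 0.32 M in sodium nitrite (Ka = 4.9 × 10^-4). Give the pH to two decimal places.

pH = 4.26

pKa = −log(4.9 × 10^-4) = 3.310
pH = pKa + log([A⁻]/[HA]) = 3.310 + log(0.32/0.036)
pH = 3.310 + (+0.949) = 4.26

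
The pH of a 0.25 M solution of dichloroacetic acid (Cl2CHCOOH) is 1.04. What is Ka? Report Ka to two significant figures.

Ka = 5.2 × 10^-2

[H+] = 10^(-1.04) = 9.12 × 10^-2 M
At equilibrium [HA] = 0.25 − 9.12 × 10^-2 = 1.59 × 10^-1 M
Ka = [H+][A-]/[HA] = (9.12 × 10^-2)² / 1.59 × 10^-1 = 5.2 × 10^-2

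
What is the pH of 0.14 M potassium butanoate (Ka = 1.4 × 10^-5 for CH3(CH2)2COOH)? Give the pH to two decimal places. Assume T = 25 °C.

CH3(CH2)2COO- is the conjugate base of the weak acid CH3(CH2)2COOH.
Kb = Kw/Ka = 1.0×10^-14 / 1.4 × 10^-5 = 7.14 × 10^-10
From the ICE table, Kb = x²/(0.14 − x) = 7.14 × 10^-10.
Assume x ≪ 0.14: x ≈ √(7.14 × 10^-10 × 0.14) = 1.00 × 10^-5 M
(x/C₀ = 0.0071% < 5%, so the approximation holds.)
pOH = −log(1.00 × 10^-5) = 5.00; pH = 14.00 − 5.00 = 9.00

pH = 9.00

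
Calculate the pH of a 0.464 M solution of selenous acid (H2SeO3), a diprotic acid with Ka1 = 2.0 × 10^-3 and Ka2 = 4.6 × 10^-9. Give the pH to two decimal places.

Since Ka1 ≫ Ka2, the first ionization dominates [H+].
Ka1 = x²/(0.464 − x) = 2.0 × 10^-3
Solving the quadratic: x = (−Ka1 + √(Ka1² + 4·Ka1·C₀))/2 = 2.95 × 10^-2 M
pH = −log(2.95 × 10^-2) = 1.53

pH = 1.53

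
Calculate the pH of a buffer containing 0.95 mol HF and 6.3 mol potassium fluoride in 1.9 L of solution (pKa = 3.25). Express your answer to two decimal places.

Henderson–Hasselbalch: pH = pKa + log([F-]/[HF]) = 3.25 + log(6.3/0.95)
pH = 3.25 + (+0.822) = 4.07

pH = 4.07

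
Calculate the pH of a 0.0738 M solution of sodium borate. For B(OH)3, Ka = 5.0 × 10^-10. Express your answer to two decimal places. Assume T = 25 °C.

B(OH)4- is the conjugate base of the weak acid B(OH)3.
Kb = Kw/Ka = 1.0×10^-14 / 5.0 × 10^-10 = 2.00 × 10^-5
From the ICE table, Kb = x²/(0.0738 − x) = 2.00 × 10^-5.
Since Kb ≪ C₀, x ≈ √(Kb·C₀) = 1.21 × 10^-3 M.
Check: 1.6% ionized — well under 5%, approximation valid.
pOH = 2.92, so pH = 14.00 − pOH = 11.08

pH = 11.08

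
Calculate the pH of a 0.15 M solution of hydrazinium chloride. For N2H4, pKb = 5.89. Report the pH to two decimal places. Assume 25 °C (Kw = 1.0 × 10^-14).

N2H5+ is the conjugate acid of the weak base N2H4.
Kb = 10^(−5.89) = 1.29 × 10^-6
Ka = Kw/Kb = 1.0×10^-14 / 1.29 × 10^-6 = 7.75 × 10^-9
Ka = x²/(0.15 − x) = 7.75 × 10^-9
Since Ka ≪ C₀, x ≈ √(Ka·C₀) = 3.41 × 10^-5 M.
(x/C₀ = 0.023% < 5%, so the approximation holds.)
pH = −log[H+] = −log(3.41 × 10^-5) = 4.47

pH = 4.47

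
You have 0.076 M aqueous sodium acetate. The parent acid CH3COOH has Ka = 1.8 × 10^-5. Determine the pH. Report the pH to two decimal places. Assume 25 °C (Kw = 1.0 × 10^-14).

pH = 8.81

CH3COO- is the conjugate base of the weak acid CH3COOH.
Kb = Kw/Ka = 1.0×10^-14 / 1.8 × 10^-5 = 5.56 × 10^-10
From the ICE table, Kb = [OH-]²/(0.076 − [OH-]) = 5.56 × 10^-10.
Assume [OH-] ≪ 0.076: [OH-] ≈ √(5.56 × 10^-10 × 0.076) = 6.50 × 10^-6 M
([OH-]/C₀ = 0.0086% < 5%, so the approximation holds.)
pOH = 5.19, so pH = 14.00 − pOH = 8.81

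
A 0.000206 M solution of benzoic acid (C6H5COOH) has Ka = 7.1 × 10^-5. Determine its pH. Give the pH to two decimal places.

pH = 4.04

C6H5COOH ⇌ C6H5COO- + H+
Ka = [H+]²/(0.000206 − [H+]) = 7.1 × 10^-5
[H+] is not negligible relative to C₀; solve [H+]² + 7.1e-05·[H+] − 1.46e-08 = 0.
[H+] = (−Ka + √(Ka² + 4·Ka·C₀))/2 = 9.05 × 10^-5 M
pH = −log(9.05 × 10^-5) = 4.04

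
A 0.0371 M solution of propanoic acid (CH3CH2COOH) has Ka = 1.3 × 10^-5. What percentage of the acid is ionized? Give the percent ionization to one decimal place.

CH3CH2COOH ⇌ CH3CH2COO- + H+; let x = [H+] at equilibrium.
x ≈ √(Ka·C₀) = √(1.3 × 10^-5 × 0.0371) = 6.94 × 10^-4 M
Fraction ionized = 6.94 × 10^-4 / 0.0371 = 0.0187 → 1.9%

1.9%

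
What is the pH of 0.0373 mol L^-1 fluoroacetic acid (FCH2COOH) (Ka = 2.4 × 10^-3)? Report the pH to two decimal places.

pH = 2.08

FCH2COOH ⇌ FCH2COO- + H+
Let x = [H+] at equilibrium. Ka = x²/(0.0373 − x).
Here C₀/Ka ≈ 15.5, so the small-x approximation fails. Use the quadratic:
x = [−0.0024 + √(0.0024² + 0.000358)]/2 = 8.34 × 10^-3 M
pH = −log[H+] = −log(8.34 × 10^-3) = 2.08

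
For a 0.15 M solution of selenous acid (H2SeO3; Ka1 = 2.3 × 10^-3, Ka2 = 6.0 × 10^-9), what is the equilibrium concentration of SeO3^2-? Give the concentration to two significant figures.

First ionization gives [H+] ≈ [HSeO3-] = 1.75 × 10^-2 M.
Second step: Ka2 = [H+][SeO3^2-]/[HSeO3-] ≈ [SeO3^2-] (since [H+] ≈ [HSeO3-]).
So [SeO3^2-] ≈ Ka2.

6.0 × 10^-9 M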